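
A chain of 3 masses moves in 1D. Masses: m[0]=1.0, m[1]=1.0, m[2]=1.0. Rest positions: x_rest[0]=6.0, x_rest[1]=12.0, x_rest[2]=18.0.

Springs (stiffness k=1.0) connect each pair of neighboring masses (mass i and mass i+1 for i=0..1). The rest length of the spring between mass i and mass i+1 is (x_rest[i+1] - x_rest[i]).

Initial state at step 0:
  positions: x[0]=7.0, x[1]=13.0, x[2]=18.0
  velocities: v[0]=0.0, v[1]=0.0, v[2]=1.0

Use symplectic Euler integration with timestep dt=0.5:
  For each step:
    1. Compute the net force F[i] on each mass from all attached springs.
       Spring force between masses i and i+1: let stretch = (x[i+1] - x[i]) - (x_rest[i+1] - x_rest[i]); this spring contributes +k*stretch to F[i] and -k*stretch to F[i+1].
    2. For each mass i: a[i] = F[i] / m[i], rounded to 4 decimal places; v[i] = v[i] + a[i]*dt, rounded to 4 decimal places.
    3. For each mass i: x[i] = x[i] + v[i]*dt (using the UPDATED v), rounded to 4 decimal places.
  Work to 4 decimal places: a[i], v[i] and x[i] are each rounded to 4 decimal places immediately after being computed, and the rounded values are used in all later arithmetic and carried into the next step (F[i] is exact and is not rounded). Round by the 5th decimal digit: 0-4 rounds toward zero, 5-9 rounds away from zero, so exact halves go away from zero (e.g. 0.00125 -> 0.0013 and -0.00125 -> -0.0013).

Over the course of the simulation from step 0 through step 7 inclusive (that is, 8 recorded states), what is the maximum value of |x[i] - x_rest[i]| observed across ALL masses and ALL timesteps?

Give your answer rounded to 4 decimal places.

Step 0: x=[7.0000 13.0000 18.0000] v=[0.0000 0.0000 1.0000]
Step 1: x=[7.0000 12.7500 18.7500] v=[0.0000 -0.5000 1.5000]
Step 2: x=[6.9375 12.5625 19.5000] v=[-0.1250 -0.3750 1.5000]
Step 3: x=[6.7813 12.7032 20.0157] v=[-0.3125 0.2813 1.0313]
Step 4: x=[6.6055 13.1915 20.2033] v=[-0.3516 0.9766 0.3751]
Step 5: x=[6.5762 13.7863 20.1379] v=[-0.0586 1.1895 -0.1308]
Step 6: x=[6.8495 14.1665 19.9846] v=[0.5465 0.7603 -0.3066]
Step 7: x=[7.4520 14.1720 19.8768] v=[1.2050 0.0109 -0.2157]
Max displacement = 2.2033

Answer: 2.2033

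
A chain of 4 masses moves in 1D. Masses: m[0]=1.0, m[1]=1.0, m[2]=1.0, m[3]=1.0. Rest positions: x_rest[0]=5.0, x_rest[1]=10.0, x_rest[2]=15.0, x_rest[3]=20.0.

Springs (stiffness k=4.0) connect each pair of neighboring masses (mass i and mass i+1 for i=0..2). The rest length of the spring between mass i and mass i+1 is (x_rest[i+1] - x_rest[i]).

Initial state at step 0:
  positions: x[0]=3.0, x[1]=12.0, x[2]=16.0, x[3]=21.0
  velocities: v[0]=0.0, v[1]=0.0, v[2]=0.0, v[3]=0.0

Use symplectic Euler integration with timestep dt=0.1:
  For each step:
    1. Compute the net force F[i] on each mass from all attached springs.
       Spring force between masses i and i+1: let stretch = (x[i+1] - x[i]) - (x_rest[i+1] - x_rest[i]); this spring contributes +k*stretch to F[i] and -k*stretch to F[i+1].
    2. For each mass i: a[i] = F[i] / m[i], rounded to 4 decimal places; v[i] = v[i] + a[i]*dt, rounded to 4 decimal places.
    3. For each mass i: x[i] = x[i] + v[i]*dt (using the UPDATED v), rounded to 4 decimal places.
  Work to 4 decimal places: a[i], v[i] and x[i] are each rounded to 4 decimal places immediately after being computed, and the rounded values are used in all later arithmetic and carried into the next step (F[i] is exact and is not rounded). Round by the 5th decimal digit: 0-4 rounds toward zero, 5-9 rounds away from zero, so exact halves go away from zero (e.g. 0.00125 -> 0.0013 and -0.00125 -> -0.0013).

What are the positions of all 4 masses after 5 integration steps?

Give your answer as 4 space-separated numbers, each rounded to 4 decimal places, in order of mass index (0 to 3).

Answer: 4.9374 9.7609 16.2591 21.0425

Derivation:
Step 0: x=[3.0000 12.0000 16.0000 21.0000] v=[0.0000 0.0000 0.0000 0.0000]
Step 1: x=[3.1600 11.8000 16.0400 21.0000] v=[1.6000 -2.0000 0.4000 0.0000]
Step 2: x=[3.4656 11.4240 16.1088 21.0016] v=[3.0560 -3.7600 0.6880 0.0160]
Step 3: x=[3.8895 10.9171 16.1859 21.0075] v=[4.2394 -5.0694 0.7712 0.0589]
Step 4: x=[4.3945 10.3398 16.2451 21.0205] v=[5.0504 -5.7729 0.5923 0.1303]
Step 5: x=[4.9374 9.7609 16.2591 21.0425] v=[5.4285 -5.7889 0.1403 0.2201]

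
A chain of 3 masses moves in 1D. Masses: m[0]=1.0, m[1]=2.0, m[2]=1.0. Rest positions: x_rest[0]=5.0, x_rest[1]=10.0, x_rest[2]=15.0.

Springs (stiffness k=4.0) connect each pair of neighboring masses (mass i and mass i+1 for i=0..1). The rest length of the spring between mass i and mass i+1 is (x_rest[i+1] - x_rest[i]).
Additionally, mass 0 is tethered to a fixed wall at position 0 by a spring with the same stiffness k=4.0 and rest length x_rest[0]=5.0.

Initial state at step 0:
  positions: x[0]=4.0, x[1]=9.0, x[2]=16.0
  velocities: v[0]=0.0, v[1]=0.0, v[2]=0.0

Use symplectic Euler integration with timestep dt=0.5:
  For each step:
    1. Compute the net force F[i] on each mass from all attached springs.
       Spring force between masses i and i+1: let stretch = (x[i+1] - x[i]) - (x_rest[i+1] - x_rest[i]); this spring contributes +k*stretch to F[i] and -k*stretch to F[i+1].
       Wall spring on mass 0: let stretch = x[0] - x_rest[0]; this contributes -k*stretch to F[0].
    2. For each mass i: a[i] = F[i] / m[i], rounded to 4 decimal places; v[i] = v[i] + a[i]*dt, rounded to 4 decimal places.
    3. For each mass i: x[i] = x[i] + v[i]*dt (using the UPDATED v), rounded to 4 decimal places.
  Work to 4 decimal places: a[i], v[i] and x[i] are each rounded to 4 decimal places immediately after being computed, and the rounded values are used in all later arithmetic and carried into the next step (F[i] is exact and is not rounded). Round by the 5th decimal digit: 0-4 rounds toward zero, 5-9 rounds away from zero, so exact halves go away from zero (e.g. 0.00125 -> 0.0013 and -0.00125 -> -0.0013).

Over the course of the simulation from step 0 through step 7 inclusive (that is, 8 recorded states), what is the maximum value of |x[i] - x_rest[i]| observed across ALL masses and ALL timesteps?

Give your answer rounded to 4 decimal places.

Answer: 2.0000

Derivation:
Step 0: x=[4.0000 9.0000 16.0000] v=[0.0000 0.0000 0.0000]
Step 1: x=[5.0000 10.0000 14.0000] v=[2.0000 2.0000 -4.0000]
Step 2: x=[6.0000 10.5000 13.0000] v=[2.0000 1.0000 -2.0000]
Step 3: x=[5.5000 10.0000 14.5000] v=[-1.0000 -1.0000 3.0000]
Step 4: x=[4.0000 9.5000 16.5000] v=[-3.0000 -1.0000 4.0000]
Step 5: x=[4.0000 9.7500 16.5000] v=[0.0000 0.5000 0.0000]
Step 6: x=[5.7500 10.5000 14.7500] v=[3.5000 1.5000 -3.5000]
Step 7: x=[6.5000 11.0000 13.7500] v=[1.5000 1.0000 -2.0000]
Max displacement = 2.0000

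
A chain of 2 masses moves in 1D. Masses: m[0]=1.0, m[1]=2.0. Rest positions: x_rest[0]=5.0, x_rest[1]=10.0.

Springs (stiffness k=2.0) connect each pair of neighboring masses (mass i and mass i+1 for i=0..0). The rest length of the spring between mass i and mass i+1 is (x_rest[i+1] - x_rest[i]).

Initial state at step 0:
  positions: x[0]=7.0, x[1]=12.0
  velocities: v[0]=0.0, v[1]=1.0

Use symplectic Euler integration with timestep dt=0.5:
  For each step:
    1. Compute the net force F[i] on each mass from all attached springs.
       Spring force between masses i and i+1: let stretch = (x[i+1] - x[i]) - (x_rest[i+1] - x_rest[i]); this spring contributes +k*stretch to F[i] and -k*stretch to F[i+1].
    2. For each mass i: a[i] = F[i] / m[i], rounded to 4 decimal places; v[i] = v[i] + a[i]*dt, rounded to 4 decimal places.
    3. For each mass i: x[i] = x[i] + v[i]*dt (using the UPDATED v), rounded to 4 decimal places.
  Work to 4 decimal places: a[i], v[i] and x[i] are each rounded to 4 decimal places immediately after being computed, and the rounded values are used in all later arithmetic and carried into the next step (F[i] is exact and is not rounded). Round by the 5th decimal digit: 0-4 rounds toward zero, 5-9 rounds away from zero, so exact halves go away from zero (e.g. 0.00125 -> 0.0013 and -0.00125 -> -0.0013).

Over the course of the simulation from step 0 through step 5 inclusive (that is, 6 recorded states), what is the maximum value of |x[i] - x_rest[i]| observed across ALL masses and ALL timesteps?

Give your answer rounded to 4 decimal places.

Answer: 4.0822

Derivation:
Step 0: x=[7.0000 12.0000] v=[0.0000 1.0000]
Step 1: x=[7.0000 12.5000] v=[0.0000 1.0000]
Step 2: x=[7.2500 12.8750] v=[0.5000 0.7500]
Step 3: x=[7.8125 13.0938] v=[1.1250 0.4375]
Step 4: x=[8.5157 13.2423] v=[1.4063 0.2969]
Step 5: x=[9.0822 13.4591] v=[1.1329 0.4336]
Max displacement = 4.0822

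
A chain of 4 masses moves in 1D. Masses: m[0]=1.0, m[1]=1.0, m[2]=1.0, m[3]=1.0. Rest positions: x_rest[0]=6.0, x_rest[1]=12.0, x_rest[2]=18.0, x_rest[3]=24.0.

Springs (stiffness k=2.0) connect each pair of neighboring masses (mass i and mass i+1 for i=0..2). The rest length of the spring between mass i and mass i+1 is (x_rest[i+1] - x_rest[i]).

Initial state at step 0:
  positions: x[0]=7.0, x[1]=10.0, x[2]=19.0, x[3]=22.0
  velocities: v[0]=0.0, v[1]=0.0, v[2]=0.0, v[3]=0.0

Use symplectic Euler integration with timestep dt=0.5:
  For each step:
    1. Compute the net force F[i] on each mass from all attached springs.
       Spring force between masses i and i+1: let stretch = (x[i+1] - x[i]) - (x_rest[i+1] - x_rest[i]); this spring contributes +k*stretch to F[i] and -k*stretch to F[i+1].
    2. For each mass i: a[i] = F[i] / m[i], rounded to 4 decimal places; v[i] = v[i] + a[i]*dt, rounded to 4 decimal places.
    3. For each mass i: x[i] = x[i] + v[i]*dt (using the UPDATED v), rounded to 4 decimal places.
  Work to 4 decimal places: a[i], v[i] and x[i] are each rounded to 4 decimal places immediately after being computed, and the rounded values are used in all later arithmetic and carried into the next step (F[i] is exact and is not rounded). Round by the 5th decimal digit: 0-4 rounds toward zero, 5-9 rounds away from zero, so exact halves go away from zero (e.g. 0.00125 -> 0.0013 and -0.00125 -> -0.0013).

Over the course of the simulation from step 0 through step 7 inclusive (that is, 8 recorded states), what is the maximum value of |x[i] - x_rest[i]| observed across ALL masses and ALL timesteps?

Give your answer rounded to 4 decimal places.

Answer: 3.1250

Derivation:
Step 0: x=[7.0000 10.0000 19.0000 22.0000] v=[0.0000 0.0000 0.0000 0.0000]
Step 1: x=[5.5000 13.0000 16.0000 23.5000] v=[-3.0000 6.0000 -6.0000 3.0000]
Step 2: x=[4.7500 13.7500 15.2500 24.2500] v=[-1.5000 1.5000 -1.5000 1.5000]
Step 3: x=[5.5000 10.7500 18.2500 23.5000] v=[1.5000 -6.0000 6.0000 -1.5000]
Step 4: x=[5.8750 8.8750 20.1250 23.1250] v=[0.7500 -3.7500 3.7500 -0.7500]
Step 5: x=[4.7500 11.1250 17.8750 24.2500] v=[-2.2500 4.5000 -4.5000 2.2500]
Step 6: x=[3.8125 13.5625 15.4375 25.1875] v=[-1.8750 4.8750 -4.8750 1.8750]
Step 7: x=[4.7500 12.0625 16.9375 24.2500] v=[1.8750 -3.0000 3.0000 -1.8750]
Max displacement = 3.1250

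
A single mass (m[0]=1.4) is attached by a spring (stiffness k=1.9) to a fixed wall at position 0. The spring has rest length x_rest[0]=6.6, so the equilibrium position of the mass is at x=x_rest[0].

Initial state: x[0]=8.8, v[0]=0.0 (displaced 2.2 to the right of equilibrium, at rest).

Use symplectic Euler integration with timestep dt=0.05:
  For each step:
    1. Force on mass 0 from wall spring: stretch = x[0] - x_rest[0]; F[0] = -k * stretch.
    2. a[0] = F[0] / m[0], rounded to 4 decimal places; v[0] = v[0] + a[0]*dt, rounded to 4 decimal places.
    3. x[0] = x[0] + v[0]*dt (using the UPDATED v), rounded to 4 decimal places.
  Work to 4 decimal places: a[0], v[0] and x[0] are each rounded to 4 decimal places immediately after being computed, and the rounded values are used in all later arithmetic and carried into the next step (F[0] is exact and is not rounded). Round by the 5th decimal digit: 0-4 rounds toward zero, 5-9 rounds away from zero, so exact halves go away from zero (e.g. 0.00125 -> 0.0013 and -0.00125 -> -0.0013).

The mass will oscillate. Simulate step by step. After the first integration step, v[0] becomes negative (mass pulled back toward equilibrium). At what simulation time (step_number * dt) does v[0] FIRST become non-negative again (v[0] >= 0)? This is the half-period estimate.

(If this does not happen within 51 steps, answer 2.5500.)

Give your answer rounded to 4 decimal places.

Answer: 2.5500

Derivation:
Step 0: x=[8.8000] v=[0.0000]
Step 1: x=[8.7925] v=[-0.1493]
Step 2: x=[8.7776] v=[-0.2981]
Step 3: x=[8.7553] v=[-0.4459]
Step 4: x=[8.7257] v=[-0.5922]
Step 5: x=[8.6889] v=[-0.7364]
Step 6: x=[8.6450] v=[-0.8781]
Step 7: x=[8.5942] v=[-1.0169]
Step 8: x=[8.5366] v=[-1.1522]
Step 9: x=[8.4724] v=[-1.2836]
Step 10: x=[8.4019] v=[-1.4107]
Step 11: x=[8.3253] v=[-1.5330]
Step 12: x=[8.2428] v=[-1.6501]
Step 13: x=[8.1547] v=[-1.7616]
Step 14: x=[8.0613] v=[-1.8671]
Step 15: x=[7.9630] v=[-1.9663]
Step 16: x=[7.8601] v=[-2.0588]
Step 17: x=[7.7529] v=[-2.1443]
Step 18: x=[7.6418] v=[-2.2225]
Step 19: x=[7.5271] v=[-2.2932]
Step 20: x=[7.4093] v=[-2.3561]
Step 21: x=[7.2888] v=[-2.4110]
Step 22: x=[7.1659] v=[-2.4577]
Step 23: x=[7.0411] v=[-2.4961]
Step 24: x=[6.9148] v=[-2.5260]
Step 25: x=[6.7874] v=[-2.5474]
Step 26: x=[6.6594] v=[-2.5601]
Step 27: x=[6.5312] v=[-2.5641]
Step 28: x=[6.4032] v=[-2.5594]
Step 29: x=[6.2759] v=[-2.5460]
Step 30: x=[6.1497] v=[-2.5240]
Step 31: x=[6.0250] v=[-2.4934]
Step 32: x=[5.9023] v=[-2.4544]
Step 33: x=[5.7819] v=[-2.4071]
Step 34: x=[5.6643] v=[-2.3516]
Step 35: x=[5.5499] v=[-2.2881]
Step 36: x=[5.4391] v=[-2.2168]
Step 37: x=[5.3322] v=[-2.1380]
Step 38: x=[5.2296] v=[-2.0520]
Step 39: x=[5.1317] v=[-1.9590]
Step 40: x=[5.0387] v=[-1.8594]
Step 41: x=[4.9510] v=[-1.7535]
Step 42: x=[4.8689] v=[-1.6416]
Step 43: x=[4.7927] v=[-1.5241]
Step 44: x=[4.7226] v=[-1.4015]
Step 45: x=[4.6589] v=[-1.2741]
Step 46: x=[4.6018] v=[-1.1424]
Step 47: x=[4.5515] v=[-1.0068]
Step 48: x=[4.5081] v=[-0.8678]
Step 49: x=[4.4718] v=[-0.7259]
Step 50: x=[4.4427] v=[-0.5815]
Step 51: x=[4.4209] v=[-0.4351]
v[0] did not become non-negative within 51 steps; using fallback time=2.5500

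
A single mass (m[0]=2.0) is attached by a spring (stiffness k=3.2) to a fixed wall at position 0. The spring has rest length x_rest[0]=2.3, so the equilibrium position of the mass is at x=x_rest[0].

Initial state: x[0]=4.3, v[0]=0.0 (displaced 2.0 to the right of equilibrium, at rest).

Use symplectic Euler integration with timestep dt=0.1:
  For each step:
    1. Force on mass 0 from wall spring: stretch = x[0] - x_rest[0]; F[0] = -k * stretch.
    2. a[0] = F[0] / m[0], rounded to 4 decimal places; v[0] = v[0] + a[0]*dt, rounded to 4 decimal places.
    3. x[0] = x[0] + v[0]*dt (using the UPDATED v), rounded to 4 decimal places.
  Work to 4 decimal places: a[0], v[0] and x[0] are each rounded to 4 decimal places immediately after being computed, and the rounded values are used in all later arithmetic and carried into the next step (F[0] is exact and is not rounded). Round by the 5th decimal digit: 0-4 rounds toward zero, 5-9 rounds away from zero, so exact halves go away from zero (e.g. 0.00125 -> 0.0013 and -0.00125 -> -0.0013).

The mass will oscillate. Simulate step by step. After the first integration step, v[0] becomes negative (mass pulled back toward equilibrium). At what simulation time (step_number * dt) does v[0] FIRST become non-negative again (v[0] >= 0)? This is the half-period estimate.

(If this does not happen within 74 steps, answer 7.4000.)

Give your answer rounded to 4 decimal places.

Answer: 2.5000

Derivation:
Step 0: x=[4.3000] v=[0.0000]
Step 1: x=[4.2680] v=[-0.3200]
Step 2: x=[4.2045] v=[-0.6349]
Step 3: x=[4.1105] v=[-0.9396]
Step 4: x=[3.9876] v=[-1.2293]
Step 5: x=[3.8377] v=[-1.4993]
Step 6: x=[3.6632] v=[-1.7453]
Step 7: x=[3.4669] v=[-1.9634]
Step 8: x=[3.2519] v=[-2.1501]
Step 9: x=[3.0217] v=[-2.3024]
Step 10: x=[2.7799] v=[-2.4179]
Step 11: x=[2.5304] v=[-2.4947]
Step 12: x=[2.2772] v=[-2.5316]
Step 13: x=[2.0244] v=[-2.5280]
Step 14: x=[1.7760] v=[-2.4839]
Step 15: x=[1.5360] v=[-2.4001]
Step 16: x=[1.3082] v=[-2.2779]
Step 17: x=[1.0963] v=[-2.1192]
Step 18: x=[0.9036] v=[-1.9266]
Step 19: x=[0.7333] v=[-1.7032]
Step 20: x=[0.5881] v=[-1.4525]
Step 21: x=[0.4702] v=[-1.1786]
Step 22: x=[0.3816] v=[-0.8858]
Step 23: x=[0.3237] v=[-0.5789]
Step 24: x=[0.2974] v=[-0.2627]
Step 25: x=[0.3032] v=[0.0577]
First v>=0 after going negative at step 25, time=2.5000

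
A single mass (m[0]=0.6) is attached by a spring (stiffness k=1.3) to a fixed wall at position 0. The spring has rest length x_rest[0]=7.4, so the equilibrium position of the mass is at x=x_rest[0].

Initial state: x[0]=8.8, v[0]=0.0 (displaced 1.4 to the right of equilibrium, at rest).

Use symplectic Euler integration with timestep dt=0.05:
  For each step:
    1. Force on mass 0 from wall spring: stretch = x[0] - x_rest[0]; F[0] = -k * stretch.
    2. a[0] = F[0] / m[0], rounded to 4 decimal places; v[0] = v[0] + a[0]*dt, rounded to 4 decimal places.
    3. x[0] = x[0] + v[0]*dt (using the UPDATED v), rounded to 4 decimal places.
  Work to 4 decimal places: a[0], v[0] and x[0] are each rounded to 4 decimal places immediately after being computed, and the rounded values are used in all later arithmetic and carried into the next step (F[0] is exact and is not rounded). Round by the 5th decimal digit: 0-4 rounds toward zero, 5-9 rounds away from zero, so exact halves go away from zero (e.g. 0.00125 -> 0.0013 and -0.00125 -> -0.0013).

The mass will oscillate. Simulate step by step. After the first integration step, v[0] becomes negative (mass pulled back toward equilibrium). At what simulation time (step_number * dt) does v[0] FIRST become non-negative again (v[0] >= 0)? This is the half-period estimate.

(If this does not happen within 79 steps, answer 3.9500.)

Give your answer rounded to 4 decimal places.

Step 0: x=[8.8000] v=[0.0000]
Step 1: x=[8.7924] v=[-0.1517]
Step 2: x=[8.7773] v=[-0.3025]
Step 3: x=[8.7547] v=[-0.4517]
Step 4: x=[8.7248] v=[-0.5985]
Step 5: x=[8.6877] v=[-0.7420]
Step 6: x=[8.6436] v=[-0.8815]
Step 7: x=[8.5928] v=[-1.0162]
Step 8: x=[8.5355] v=[-1.1454]
Step 9: x=[8.4721] v=[-1.2684]
Step 10: x=[8.4029] v=[-1.3845]
Step 11: x=[8.3282] v=[-1.4932]
Step 12: x=[8.2485] v=[-1.5938]
Step 13: x=[8.1642] v=[-1.6857]
Step 14: x=[8.0758] v=[-1.7685]
Step 15: x=[7.9837] v=[-1.8417]
Step 16: x=[7.8885] v=[-1.9049]
Step 17: x=[7.7906] v=[-1.9578]
Step 18: x=[7.6906] v=[-2.0001]
Step 19: x=[7.5890] v=[-2.0316]
Step 20: x=[7.4864] v=[-2.0521]
Step 21: x=[7.3833] v=[-2.0615]
Step 22: x=[7.2803] v=[-2.0597]
Step 23: x=[7.1780] v=[-2.0467]
Step 24: x=[7.0769] v=[-2.0227]
Step 25: x=[6.9775] v=[-1.9877]
Step 26: x=[6.8804] v=[-1.9419]
Step 27: x=[6.7861] v=[-1.8856]
Step 28: x=[6.6951] v=[-1.8191]
Step 29: x=[6.6080] v=[-1.7427]
Step 30: x=[6.5252] v=[-1.6569]
Step 31: x=[6.4471] v=[-1.5621]
Step 32: x=[6.3742] v=[-1.4589]
Step 33: x=[6.3068] v=[-1.3478]
Step 34: x=[6.2453] v=[-1.2294]
Step 35: x=[6.1901] v=[-1.1043]
Step 36: x=[6.1414] v=[-0.9732]
Step 37: x=[6.0996] v=[-0.8369]
Step 38: x=[6.0648] v=[-0.6960]
Step 39: x=[6.0372] v=[-0.5514]
Step 40: x=[6.0170] v=[-0.4038]
Step 41: x=[6.0043] v=[-0.2540]
Step 42: x=[5.9992] v=[-0.1028]
Step 43: x=[6.0017] v=[0.0490]
First v>=0 after going negative at step 43, time=2.1500

Answer: 2.1500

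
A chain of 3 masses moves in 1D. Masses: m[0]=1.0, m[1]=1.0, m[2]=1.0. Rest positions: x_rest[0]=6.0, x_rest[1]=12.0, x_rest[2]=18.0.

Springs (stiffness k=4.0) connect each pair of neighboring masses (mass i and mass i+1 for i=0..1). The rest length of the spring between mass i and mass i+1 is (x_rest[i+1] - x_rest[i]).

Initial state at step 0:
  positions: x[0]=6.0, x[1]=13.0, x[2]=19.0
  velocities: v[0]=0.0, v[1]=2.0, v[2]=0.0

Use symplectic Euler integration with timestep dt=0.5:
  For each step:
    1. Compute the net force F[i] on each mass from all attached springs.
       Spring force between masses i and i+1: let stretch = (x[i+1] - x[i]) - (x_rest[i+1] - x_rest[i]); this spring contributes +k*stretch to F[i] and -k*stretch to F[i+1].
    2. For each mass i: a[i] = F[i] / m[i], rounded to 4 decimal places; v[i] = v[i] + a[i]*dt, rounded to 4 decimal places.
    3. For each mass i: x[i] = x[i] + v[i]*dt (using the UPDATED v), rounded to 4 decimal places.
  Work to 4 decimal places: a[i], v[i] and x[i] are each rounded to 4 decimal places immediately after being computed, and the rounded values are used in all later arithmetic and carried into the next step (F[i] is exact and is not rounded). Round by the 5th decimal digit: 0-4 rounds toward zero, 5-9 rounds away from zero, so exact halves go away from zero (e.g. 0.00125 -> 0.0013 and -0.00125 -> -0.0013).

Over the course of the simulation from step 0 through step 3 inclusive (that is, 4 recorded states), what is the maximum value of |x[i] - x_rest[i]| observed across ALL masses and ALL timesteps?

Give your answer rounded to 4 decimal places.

Answer: 2.0000

Derivation:
Step 0: x=[6.0000 13.0000 19.0000] v=[0.0000 2.0000 0.0000]
Step 1: x=[7.0000 13.0000 19.0000] v=[2.0000 0.0000 0.0000]
Step 2: x=[8.0000 13.0000 19.0000] v=[2.0000 0.0000 0.0000]
Step 3: x=[8.0000 14.0000 19.0000] v=[0.0000 2.0000 0.0000]
Max displacement = 2.0000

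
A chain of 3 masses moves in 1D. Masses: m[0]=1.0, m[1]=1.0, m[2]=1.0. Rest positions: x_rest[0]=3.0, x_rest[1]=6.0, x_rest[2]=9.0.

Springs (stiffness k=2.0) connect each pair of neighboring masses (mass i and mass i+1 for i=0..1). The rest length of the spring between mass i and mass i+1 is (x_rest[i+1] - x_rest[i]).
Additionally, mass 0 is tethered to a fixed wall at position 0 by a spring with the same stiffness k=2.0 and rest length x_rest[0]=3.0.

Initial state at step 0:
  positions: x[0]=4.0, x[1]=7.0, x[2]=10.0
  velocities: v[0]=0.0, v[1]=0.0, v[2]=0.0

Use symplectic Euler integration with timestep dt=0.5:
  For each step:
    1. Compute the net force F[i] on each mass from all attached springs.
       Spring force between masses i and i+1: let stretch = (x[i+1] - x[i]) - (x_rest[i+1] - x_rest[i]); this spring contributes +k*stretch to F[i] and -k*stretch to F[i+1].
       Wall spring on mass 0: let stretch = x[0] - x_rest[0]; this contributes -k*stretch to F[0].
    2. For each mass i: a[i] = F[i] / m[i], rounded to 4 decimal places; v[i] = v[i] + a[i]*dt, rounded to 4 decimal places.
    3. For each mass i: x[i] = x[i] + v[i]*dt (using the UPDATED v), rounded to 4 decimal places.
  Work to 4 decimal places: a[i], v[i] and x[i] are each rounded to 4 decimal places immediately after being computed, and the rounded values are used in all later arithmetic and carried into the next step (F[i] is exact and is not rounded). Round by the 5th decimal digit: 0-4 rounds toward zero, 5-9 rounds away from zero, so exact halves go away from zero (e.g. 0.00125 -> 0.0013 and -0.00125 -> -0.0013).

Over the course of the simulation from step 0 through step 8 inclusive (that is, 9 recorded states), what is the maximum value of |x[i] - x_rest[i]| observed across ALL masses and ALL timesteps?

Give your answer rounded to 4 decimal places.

Answer: 1.1952

Derivation:
Step 0: x=[4.0000 7.0000 10.0000] v=[0.0000 0.0000 0.0000]
Step 1: x=[3.5000 7.0000 10.0000] v=[-1.0000 0.0000 0.0000]
Step 2: x=[3.0000 6.7500 10.0000] v=[-1.0000 -0.5000 0.0000]
Step 3: x=[2.8750 6.2500 9.8750] v=[-0.2500 -1.0000 -0.2500]
Step 4: x=[3.0000 5.8750 9.4375] v=[0.2500 -0.7500 -0.8750]
Step 5: x=[3.0625 5.8438 8.7188] v=[0.1250 -0.0625 -1.4375]
Step 6: x=[2.9844 5.8594 8.0626] v=[-0.1562 0.0312 -1.3125]
Step 7: x=[2.8516 5.5391 7.8048] v=[-0.2656 -0.6406 -0.5157]
Step 8: x=[2.6368 5.0079 7.9141] v=[-0.4297 -1.0624 0.2186]
Max displacement = 1.1952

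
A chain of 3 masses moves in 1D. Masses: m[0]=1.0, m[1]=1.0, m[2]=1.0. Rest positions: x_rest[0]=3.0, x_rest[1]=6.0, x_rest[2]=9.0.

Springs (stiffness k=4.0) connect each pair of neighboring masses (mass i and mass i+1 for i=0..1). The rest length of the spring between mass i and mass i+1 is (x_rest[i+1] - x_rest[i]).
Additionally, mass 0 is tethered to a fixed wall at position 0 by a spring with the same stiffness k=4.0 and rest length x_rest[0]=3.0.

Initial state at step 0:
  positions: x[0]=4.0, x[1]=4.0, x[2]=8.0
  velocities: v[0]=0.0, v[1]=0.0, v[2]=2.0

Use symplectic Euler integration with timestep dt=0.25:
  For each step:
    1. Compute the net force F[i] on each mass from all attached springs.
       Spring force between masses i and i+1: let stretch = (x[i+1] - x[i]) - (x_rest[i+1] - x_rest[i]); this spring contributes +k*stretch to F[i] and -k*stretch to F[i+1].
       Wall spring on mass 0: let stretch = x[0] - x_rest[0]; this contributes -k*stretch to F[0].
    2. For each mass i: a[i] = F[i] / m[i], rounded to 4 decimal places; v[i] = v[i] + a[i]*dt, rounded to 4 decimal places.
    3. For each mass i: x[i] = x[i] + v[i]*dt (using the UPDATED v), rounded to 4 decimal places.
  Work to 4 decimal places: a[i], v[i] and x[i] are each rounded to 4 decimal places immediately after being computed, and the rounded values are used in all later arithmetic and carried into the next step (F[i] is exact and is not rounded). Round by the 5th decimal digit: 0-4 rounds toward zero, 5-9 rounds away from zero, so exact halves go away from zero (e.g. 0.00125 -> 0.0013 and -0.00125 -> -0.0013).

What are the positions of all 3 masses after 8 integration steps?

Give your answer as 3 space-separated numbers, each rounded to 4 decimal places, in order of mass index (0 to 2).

Step 0: x=[4.0000 4.0000 8.0000] v=[0.0000 0.0000 2.0000]
Step 1: x=[3.0000 5.0000 8.2500] v=[-4.0000 4.0000 1.0000]
Step 2: x=[1.7500 6.3125 8.4375] v=[-5.0000 5.2500 0.7500]
Step 3: x=[1.2031 7.0156 8.8438] v=[-2.1875 2.8125 1.6250]
Step 4: x=[1.8086 6.7227 9.5430] v=[2.4219 -1.1718 2.7968]
Step 5: x=[3.1905 5.9063 10.2871] v=[5.5274 -3.2656 2.9765]
Step 6: x=[4.4537 5.5062 10.6860] v=[5.0527 -1.6006 1.5957]
Step 7: x=[4.8666 6.1379 10.5400] v=[1.6515 2.5267 -0.5841]
Step 8: x=[4.3807 7.5523 10.0435] v=[-1.9438 5.6575 -1.9862]

Answer: 4.3807 7.5523 10.0435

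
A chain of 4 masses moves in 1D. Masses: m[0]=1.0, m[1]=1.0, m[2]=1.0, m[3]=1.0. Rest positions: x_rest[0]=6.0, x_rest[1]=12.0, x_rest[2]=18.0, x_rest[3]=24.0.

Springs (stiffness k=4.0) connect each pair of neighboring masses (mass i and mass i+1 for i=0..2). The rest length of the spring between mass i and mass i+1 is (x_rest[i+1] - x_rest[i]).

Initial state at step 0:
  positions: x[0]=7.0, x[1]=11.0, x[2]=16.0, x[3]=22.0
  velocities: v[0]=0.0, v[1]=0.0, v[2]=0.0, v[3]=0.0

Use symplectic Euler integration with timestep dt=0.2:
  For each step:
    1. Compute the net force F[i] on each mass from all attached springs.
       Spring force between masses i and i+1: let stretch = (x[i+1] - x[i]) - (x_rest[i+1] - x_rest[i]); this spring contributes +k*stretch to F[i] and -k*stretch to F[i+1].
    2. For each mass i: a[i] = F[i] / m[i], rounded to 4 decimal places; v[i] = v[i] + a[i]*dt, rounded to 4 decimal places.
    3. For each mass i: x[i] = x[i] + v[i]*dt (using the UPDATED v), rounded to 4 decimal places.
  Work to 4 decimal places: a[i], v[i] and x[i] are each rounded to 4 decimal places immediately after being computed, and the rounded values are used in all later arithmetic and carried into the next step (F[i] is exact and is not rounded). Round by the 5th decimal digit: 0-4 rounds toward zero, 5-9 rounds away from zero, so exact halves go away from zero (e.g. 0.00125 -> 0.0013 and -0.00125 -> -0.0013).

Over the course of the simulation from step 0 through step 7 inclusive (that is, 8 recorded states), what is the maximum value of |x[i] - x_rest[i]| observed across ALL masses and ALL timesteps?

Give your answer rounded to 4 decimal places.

Answer: 2.1585

Derivation:
Step 0: x=[7.0000 11.0000 16.0000 22.0000] v=[0.0000 0.0000 0.0000 0.0000]
Step 1: x=[6.6800 11.1600 16.1600 22.0000] v=[-1.6000 0.8000 0.8000 0.0000]
Step 2: x=[6.1168 11.4032 16.4544 22.0256] v=[-2.8160 1.2160 1.4720 0.1280]
Step 3: x=[5.4394 11.6088 16.8320 22.1198] v=[-3.3869 1.0278 1.8880 0.4710]
Step 4: x=[4.7891 11.6630 17.2199 22.3280] v=[-3.2514 0.2708 1.9397 1.0408]
Step 5: x=[4.2786 11.5064 17.5360 22.6789] v=[-2.5523 -0.7828 1.5807 1.7543]
Step 6: x=[3.9646 11.1581 17.7103 23.1669] v=[-1.5701 -1.7414 0.8713 2.4400]
Step 7: x=[3.8415 10.7072 17.7093 23.7418] v=[-0.6153 -2.2544 -0.0052 2.8747]
Max displacement = 2.1585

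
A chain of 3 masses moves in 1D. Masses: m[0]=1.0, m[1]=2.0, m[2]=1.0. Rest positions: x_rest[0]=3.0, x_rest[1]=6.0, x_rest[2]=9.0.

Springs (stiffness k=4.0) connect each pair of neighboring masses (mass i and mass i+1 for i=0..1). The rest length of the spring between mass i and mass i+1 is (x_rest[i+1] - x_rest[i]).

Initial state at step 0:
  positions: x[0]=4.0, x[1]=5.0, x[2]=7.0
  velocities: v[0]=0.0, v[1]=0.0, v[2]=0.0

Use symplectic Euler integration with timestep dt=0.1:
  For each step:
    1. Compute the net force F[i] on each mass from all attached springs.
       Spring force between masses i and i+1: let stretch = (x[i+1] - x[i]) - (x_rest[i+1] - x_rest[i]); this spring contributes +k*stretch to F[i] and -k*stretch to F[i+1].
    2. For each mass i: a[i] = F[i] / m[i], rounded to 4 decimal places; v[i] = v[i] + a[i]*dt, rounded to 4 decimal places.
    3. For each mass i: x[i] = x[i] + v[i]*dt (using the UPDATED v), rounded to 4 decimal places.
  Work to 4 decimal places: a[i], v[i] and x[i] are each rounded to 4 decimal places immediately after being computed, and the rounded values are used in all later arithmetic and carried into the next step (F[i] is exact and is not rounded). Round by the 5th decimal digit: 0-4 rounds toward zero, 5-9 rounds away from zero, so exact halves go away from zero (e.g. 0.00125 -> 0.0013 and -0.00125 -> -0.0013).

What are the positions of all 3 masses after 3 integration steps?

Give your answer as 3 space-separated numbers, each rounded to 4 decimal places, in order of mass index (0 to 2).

Answer: 3.5398 5.1121 7.2360

Derivation:
Step 0: x=[4.0000 5.0000 7.0000] v=[0.0000 0.0000 0.0000]
Step 1: x=[3.9200 5.0200 7.0400] v=[-0.8000 0.2000 0.4000]
Step 2: x=[3.7640 5.0584 7.1192] v=[-1.5600 0.3840 0.7920]
Step 3: x=[3.5398 5.1121 7.2360] v=[-2.2422 0.5373 1.1677]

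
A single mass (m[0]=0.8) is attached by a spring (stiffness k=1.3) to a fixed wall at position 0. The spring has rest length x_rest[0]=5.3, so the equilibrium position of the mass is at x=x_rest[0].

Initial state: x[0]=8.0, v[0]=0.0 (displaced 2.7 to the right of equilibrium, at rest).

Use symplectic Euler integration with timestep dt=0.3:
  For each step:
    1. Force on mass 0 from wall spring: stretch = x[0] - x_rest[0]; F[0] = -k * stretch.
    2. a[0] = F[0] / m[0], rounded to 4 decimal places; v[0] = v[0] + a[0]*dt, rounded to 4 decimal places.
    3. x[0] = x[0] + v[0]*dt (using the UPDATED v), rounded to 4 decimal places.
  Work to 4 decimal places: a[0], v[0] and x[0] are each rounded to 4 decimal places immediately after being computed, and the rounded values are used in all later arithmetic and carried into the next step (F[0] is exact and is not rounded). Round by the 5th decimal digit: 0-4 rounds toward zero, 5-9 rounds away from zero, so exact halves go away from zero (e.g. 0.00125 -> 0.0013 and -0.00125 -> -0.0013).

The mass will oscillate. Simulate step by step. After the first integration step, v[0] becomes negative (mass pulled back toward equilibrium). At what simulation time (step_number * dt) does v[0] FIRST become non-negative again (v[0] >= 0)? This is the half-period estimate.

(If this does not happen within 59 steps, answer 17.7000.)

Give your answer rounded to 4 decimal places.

Answer: 2.7000

Derivation:
Step 0: x=[8.0000] v=[0.0000]
Step 1: x=[7.6051] v=[-1.3163]
Step 2: x=[6.8731] v=[-2.4400]
Step 3: x=[5.9110] v=[-3.2069]
Step 4: x=[4.8596] v=[-3.5048]
Step 5: x=[3.8726] v=[-3.2901]
Step 6: x=[3.0943] v=[-2.5943]
Step 7: x=[2.6386] v=[-1.5190]
Step 8: x=[2.5721] v=[-0.2216]
Step 9: x=[2.9046] v=[1.1082]
First v>=0 after going negative at step 9, time=2.7000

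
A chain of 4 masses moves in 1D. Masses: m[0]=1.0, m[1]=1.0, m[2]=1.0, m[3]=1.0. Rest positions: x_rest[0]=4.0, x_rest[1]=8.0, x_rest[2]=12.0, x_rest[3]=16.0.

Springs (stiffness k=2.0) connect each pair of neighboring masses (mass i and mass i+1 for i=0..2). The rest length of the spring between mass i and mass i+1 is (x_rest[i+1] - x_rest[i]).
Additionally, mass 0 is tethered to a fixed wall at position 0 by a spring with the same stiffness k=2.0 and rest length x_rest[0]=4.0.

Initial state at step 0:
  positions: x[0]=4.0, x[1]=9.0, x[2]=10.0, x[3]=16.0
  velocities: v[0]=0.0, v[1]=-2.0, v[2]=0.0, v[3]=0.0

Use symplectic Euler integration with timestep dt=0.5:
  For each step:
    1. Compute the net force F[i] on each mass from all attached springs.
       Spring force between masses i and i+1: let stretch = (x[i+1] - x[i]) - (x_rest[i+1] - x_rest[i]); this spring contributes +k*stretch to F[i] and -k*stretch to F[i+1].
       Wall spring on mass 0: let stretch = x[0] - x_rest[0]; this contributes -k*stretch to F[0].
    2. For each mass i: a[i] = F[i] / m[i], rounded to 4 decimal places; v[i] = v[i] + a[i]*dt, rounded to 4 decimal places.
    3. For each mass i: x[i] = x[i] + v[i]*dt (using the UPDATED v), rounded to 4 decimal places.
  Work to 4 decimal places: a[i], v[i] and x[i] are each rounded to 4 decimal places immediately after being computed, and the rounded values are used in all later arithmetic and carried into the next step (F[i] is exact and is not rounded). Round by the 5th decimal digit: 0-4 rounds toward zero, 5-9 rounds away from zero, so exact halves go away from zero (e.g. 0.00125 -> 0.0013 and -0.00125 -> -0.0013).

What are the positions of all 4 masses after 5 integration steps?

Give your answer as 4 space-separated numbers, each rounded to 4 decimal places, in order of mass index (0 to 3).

Answer: 4.5938 6.4063 10.9063 15.0313

Derivation:
Step 0: x=[4.0000 9.0000 10.0000 16.0000] v=[0.0000 -2.0000 0.0000 0.0000]
Step 1: x=[4.5000 6.0000 12.5000 15.0000] v=[1.0000 -6.0000 5.0000 -2.0000]
Step 2: x=[3.5000 5.5000 13.0000 14.7500] v=[-2.0000 -1.0000 1.0000 -0.5000]
Step 3: x=[1.7500 7.7500 10.6250 15.6250] v=[-3.5000 4.5000 -4.7500 1.7500]
Step 4: x=[2.1250 8.4375 9.3125 16.0000] v=[0.7500 1.3750 -2.6250 0.7500]
Step 5: x=[4.5938 6.4063 10.9063 15.0313] v=[4.9375 -4.0625 3.1875 -1.9375]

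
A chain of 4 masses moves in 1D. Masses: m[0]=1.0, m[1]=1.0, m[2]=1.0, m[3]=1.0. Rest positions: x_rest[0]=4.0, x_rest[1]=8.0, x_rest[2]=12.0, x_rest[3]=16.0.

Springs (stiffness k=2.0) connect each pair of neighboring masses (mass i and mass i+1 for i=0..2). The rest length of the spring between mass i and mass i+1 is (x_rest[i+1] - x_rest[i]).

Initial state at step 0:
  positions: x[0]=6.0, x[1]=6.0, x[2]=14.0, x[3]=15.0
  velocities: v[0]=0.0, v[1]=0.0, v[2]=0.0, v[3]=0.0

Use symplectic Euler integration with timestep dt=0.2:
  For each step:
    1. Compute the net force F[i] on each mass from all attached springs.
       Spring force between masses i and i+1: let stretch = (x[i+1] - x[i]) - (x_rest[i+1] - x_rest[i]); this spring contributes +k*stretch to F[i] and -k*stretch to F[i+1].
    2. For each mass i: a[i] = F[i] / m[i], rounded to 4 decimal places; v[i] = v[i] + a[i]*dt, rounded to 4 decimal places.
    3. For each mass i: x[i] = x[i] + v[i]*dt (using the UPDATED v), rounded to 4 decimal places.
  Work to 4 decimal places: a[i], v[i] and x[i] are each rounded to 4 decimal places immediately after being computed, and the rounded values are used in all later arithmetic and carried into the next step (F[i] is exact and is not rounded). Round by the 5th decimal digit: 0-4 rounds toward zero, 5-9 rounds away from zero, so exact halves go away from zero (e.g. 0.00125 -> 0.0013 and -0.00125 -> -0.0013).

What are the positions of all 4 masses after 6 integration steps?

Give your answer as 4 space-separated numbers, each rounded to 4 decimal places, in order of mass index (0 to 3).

Answer: 3.2028 10.7267 10.2151 16.8552

Derivation:
Step 0: x=[6.0000 6.0000 14.0000 15.0000] v=[0.0000 0.0000 0.0000 0.0000]
Step 1: x=[5.6800 6.6400 13.4400 15.2400] v=[-1.6000 3.2000 -2.8000 1.2000]
Step 2: x=[5.1168 7.7472 12.4800 15.6560] v=[-2.8160 5.5360 -4.8000 2.0800]
Step 3: x=[4.4440 9.0226 11.3955 16.1379] v=[-3.3638 6.3770 -5.4227 2.4096]
Step 4: x=[3.8175 10.1215 10.5005 16.5604] v=[-3.1324 5.4947 -4.4749 2.1126]
Step 5: x=[3.3753 10.7464 10.0600 16.8181] v=[-2.2108 3.1247 -2.2025 1.2886]
Step 6: x=[3.2028 10.7267 10.2151 16.8552] v=[-0.8624 -0.0983 0.7753 0.1854]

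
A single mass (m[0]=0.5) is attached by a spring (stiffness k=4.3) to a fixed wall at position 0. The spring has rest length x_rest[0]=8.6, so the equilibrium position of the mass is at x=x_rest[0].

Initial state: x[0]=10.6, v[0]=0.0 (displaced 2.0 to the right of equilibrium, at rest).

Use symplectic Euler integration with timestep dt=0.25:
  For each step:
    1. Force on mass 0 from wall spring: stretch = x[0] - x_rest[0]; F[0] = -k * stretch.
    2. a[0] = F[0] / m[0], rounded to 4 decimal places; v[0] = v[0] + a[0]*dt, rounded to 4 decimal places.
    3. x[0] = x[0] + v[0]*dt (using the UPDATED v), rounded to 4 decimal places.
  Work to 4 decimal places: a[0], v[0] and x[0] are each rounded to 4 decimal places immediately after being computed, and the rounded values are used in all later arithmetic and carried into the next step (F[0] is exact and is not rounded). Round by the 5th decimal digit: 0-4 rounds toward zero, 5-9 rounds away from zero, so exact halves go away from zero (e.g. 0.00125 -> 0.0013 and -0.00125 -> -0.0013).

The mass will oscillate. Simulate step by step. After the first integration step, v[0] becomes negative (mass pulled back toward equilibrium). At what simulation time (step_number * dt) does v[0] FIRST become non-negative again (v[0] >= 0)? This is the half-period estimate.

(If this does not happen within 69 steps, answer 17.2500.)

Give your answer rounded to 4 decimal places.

Step 0: x=[10.6000] v=[0.0000]
Step 1: x=[9.5250] v=[-4.3000]
Step 2: x=[7.9528] v=[-6.2888]
Step 3: x=[6.7285] v=[-4.8973]
Step 4: x=[6.5101] v=[-0.8736]
Step 5: x=[7.4150] v=[3.6197]
First v>=0 after going negative at step 5, time=1.2500

Answer: 1.2500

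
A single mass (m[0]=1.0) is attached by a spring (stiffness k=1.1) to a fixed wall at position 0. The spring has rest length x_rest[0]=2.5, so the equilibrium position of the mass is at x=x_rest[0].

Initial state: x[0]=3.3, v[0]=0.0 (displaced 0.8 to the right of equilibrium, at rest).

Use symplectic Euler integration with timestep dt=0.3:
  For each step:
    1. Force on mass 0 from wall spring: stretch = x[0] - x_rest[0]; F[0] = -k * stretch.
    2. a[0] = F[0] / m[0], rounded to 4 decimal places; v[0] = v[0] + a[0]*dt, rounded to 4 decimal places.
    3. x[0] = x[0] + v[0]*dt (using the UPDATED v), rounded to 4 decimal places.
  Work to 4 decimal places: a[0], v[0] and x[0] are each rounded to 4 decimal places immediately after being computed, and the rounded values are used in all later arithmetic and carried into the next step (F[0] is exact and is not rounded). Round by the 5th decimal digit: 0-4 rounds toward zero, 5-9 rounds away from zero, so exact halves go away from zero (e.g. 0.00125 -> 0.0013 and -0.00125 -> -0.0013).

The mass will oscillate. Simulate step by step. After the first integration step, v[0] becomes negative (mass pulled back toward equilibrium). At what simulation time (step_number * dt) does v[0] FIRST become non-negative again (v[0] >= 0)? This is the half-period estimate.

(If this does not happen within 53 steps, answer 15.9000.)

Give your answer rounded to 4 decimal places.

Step 0: x=[3.3000] v=[0.0000]
Step 1: x=[3.2208] v=[-0.2640]
Step 2: x=[3.0702] v=[-0.5019]
Step 3: x=[2.8632] v=[-0.6901]
Step 4: x=[2.6202] v=[-0.8100]
Step 5: x=[2.3653] v=[-0.8497]
Step 6: x=[2.1237] v=[-0.8052]
Step 7: x=[1.9194] v=[-0.6810]
Step 8: x=[1.7726] v=[-0.4894]
Step 9: x=[1.6978] v=[-0.2494]
Step 10: x=[1.7024] v=[0.0153]
First v>=0 after going negative at step 10, time=3.0000

Answer: 3.0000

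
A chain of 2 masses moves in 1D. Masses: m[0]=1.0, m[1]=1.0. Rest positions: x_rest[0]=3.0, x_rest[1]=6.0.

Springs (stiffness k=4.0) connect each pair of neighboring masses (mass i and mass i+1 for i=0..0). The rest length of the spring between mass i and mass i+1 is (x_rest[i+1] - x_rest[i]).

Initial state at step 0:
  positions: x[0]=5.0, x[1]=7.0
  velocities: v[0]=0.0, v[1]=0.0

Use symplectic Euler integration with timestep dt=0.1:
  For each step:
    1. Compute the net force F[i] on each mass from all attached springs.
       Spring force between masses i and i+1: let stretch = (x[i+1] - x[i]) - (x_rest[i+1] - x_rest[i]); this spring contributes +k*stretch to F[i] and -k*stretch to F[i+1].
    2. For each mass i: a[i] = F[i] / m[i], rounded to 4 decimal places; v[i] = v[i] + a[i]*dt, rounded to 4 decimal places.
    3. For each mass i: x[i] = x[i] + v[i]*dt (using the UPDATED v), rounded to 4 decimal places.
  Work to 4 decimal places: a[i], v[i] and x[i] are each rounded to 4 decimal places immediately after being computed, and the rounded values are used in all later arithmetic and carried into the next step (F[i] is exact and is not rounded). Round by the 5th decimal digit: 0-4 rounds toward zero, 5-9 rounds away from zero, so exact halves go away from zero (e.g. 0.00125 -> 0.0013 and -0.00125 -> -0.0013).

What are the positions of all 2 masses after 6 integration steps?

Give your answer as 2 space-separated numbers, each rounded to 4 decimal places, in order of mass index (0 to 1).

Answer: 4.3634 7.6366

Derivation:
Step 0: x=[5.0000 7.0000] v=[0.0000 0.0000]
Step 1: x=[4.9600 7.0400] v=[-0.4000 0.4000]
Step 2: x=[4.8832 7.1168] v=[-0.7680 0.7680]
Step 3: x=[4.7757 7.2243] v=[-1.0746 1.0746]
Step 4: x=[4.6462 7.3538] v=[-1.2952 1.2952]
Step 5: x=[4.5050 7.4950] v=[-1.4122 1.4122]
Step 6: x=[4.3634 7.6366] v=[-1.4162 1.4162]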